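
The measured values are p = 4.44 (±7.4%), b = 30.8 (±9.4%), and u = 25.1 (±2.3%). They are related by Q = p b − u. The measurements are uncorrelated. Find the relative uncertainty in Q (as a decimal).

Let w = p·b = 137. δw/w = √((1·δp/p)² + (1·δb/b)²) = √(0.00548 + 0.00884) = 0.120, so δw = 16.4.
Q = w − u: δQ = √(δw² + δu²) = √(268 + 0.333) = 16.4
Q = 112, so δQ/Q = 16.4/112 = 0.147.

0.147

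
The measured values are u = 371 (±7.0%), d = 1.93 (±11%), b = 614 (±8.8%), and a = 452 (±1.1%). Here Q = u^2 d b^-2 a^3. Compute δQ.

Relative error in a monomial: (δQ/Q)² = Σ (nᵢ · δxᵢ/xᵢ)².
  (2·δu/u)² = (2×0.0700)² = 0.0196;  (1·δd/d)² = (1×0.110)² = 0.0121;  (-2·δb/b)² = (-2×0.0880)² = 0.0310;  (3·δa/a)² = (3×0.0110)² = 0.00109
δQ/Q = √(0.0638) = 0.253
Q = 6.51e+07, so δQ = 0.253 × 6.51e+07 = 1.64e+07.

1.64e+07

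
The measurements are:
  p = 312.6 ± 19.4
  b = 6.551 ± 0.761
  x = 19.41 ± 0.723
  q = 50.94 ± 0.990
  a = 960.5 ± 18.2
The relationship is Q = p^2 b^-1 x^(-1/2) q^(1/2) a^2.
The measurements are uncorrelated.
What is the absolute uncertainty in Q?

Q is a product of powers, so relative uncertainties combine in quadrature:
  (2·δp/p)² = (2×0.0621)² = 0.0154;  (-1·δb/b)² = (-1×0.116)² = 0.0135;  (−½·δx/x)² = (-0.5×0.0372)² = 0.000347;  (½·δq/q)² = (0.5×0.0194)² = 9.44e-05;  (2·δa/a)² = (2×0.0189)² = 0.00144
δQ/Q = √(0.0308) = 0.175
Q = 2.229e+10, so δQ = 0.175 × 2.229e+10 = 3.91e+09.

3.91e+09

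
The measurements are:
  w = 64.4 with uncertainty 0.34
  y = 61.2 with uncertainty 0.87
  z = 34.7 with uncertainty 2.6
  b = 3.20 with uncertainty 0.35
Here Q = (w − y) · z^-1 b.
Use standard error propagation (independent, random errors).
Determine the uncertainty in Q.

0.0946

Let u = w − y = 3.20. δu = √(δw² + δy²) = √(0.116 + 0.757) = 0.934, so δu/u = 0.292.
Q is then a monomial in u, z, b:
δQ/Q = √((δu/u)² + (-1·δz/z)² + (1·δb/b)²) = √(0.0852 + 0.00561 + 0.0120) = 0.321
Q = 0.295, so δQ = 0.321 × 0.295 = 0.0946.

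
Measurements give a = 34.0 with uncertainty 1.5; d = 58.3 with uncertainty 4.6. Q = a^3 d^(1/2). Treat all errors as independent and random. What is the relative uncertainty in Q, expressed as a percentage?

13.8%

For a monomial Q ∝ a^3, d^(1/2), fractional errors add in quadrature:
  (3·δa/a)² = (3×0.0441)² = 0.0175;  (½·δd/d)² = (0.5×0.0789)² = 0.00156
δQ/Q = √(0.0191) = 0.138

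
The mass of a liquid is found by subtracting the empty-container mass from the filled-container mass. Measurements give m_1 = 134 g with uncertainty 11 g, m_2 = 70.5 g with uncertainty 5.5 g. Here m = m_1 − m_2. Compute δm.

12.3 g

Each term contributes (cᵢ δxᵢ)² to (δm)²:
  (δm_1)² = 121;  (δm_2)² = 30.2
δm = √(151) = 12.3 g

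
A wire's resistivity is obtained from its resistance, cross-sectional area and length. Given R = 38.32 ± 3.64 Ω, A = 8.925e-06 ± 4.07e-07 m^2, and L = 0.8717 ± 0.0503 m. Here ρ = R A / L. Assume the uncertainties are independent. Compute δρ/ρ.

0.120

For a monomial ρ ∝ R, A, L^-1, fractional errors add in quadrature:
  (1·δR/R)² = (1×0.0950)² = 0.00902;  (1·δA/A)² = (1×0.0456)² = 0.00208;  (-1·δL/L)² = (-1×0.0577)² = 0.00333
δρ/ρ = √(0.0144) = 0.120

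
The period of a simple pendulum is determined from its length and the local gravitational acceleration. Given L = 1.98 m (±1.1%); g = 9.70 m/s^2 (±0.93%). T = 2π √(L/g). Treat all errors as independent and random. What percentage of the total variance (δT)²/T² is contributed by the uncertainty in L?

58.3%

(δT/T)² = (½·δL/L)² + (−½·δg/g)²
  L term: (0.5×0.0110)² = 3.03e-05
  g term: (-0.5×0.00930)² = 2.16e-05
Total = 5.19e-05. Share from L = 3.03e-05/5.19e-05 = 0.583.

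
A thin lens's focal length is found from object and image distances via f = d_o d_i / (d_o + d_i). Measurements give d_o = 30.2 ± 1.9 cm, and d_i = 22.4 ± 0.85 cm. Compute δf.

∂f/∂d_o = (d_i/(d_o+d_i))² = 0.181;  ∂f/∂d_i = (d_o/(d_o+d_i))² = 0.330
δf = √((∂f/∂d_o · δd_o)² + (∂f/∂d_i · δd_i)²) = √(0.119 + 0.0785) = 0.444 cm

0.444 cm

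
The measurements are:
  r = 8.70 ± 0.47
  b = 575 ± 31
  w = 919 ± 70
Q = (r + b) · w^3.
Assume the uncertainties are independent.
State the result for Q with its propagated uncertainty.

Let u = r + b = 584. δu = √(δr² + δb²) = √(0.221 + 961) = 31.0, so δu/u = 0.0531.
Q is then a monomial in u, w:
δQ/Q = √((δu/u)² + (3·δw/w)²) = √(0.00282 + 0.0522) = 0.235
Q = 4.53e+11, so δQ = 0.235 × 4.53e+11 = 1.06e+11.

(4.53 ± 1.06) × 10^11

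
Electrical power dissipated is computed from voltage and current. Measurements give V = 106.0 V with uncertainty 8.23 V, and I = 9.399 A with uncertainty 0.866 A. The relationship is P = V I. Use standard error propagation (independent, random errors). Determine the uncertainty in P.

120 W

P is a product of powers, so relative uncertainties combine in quadrature:
  (1·δV/V)² = (1×0.0776)² = 0.00603;  (1·δI/I)² = (1×0.0921)² = 0.00849
δP/P = √(0.0145) = 0.120
P = 996.3 W, so δP = 0.120 × 996.3 = 120 W.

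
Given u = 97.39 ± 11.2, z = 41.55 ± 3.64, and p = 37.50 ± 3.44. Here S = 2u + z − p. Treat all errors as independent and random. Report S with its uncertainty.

Each term contributes (cᵢ δxᵢ)² to (δS)²:
  (2·δu)² = 502;  (δz)² = 13.2;  (δp)² = 11.8
δS = √(527) = 23.0
S = 198.8.

198.8 ± 23.0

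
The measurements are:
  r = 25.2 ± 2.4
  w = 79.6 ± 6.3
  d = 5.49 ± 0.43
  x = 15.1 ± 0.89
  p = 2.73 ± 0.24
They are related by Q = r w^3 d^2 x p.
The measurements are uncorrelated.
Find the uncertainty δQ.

For a monomial Q ∝ r, w^3, d^2, x, p, fractional errors add in quadrature:
  (1·δr/r)² = (1×0.0952)² = 0.00907;  (3·δw/w)² = (3×0.0791)² = 0.0564;  (2·δd/d)² = (2×0.0783)² = 0.0245;  (1·δx/x)² = (1×0.0589)² = 0.00347;  (1·δp/p)² = (1×0.0879)² = 0.00773
δQ/Q = √(0.101) = 0.318
Q = 1.58e+10, so δQ = 0.318 × 1.58e+10 = 5.02e+09.

5.02e+09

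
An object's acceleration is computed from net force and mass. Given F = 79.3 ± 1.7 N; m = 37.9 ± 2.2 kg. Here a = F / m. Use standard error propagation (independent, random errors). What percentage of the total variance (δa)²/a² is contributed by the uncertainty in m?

88.0%

(δa/a)² = (1·δF/F)² + (-1·δm/m)²
  F term: (1×0.0214)² = 0.000460
  m term: (-1×0.0580)² = 0.00337
Total = 0.00383. Share from m = 0.00337/0.00383 = 0.880.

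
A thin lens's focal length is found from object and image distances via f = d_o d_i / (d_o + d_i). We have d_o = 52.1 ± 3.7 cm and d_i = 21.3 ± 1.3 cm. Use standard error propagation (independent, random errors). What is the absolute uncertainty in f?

0.725 cm

∂f/∂d_o = (d_i/(d_o+d_i))² = 0.0842;  ∂f/∂d_i = (d_o/(d_o+d_i))² = 0.504
δf = √((∂f/∂d_o · δd_o)² + (∂f/∂d_i · δd_i)²) = √(0.0971 + 0.429) = 0.725 cm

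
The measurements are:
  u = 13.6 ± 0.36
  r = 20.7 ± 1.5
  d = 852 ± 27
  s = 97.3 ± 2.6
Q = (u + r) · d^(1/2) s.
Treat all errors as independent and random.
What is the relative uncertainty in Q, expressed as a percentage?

Let w = u + r = 34.3. δw = √(δu² + δr²) = √(0.130 + 2.25) = 1.54, so δw/w = 0.0450.
Q is then a monomial in w, d, s:
δQ/Q = √((δw/w)² + (½·δd/d)² + (1·δs/s)²) = √(0.00202 + 0.000251 + 0.000714) = 0.0547

5.47%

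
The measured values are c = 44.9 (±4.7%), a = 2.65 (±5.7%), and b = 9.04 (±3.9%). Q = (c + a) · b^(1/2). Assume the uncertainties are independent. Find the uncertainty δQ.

6.95

Let u = c + a = 47.5. δu = √(δc² + δa²) = √(4.45 + 0.0228) = 2.12, so δu/u = 0.0445.
Q is then a monomial in u, b:
δQ/Q = √((δu/u)² + (½·δb/b)²) = √(0.00198 + 0.000380) = 0.0486
Q = 143, so δQ = 0.0486 × 143 = 6.95.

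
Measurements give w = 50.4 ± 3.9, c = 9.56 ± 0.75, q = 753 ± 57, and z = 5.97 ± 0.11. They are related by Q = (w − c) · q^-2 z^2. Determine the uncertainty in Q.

0.000472

Let u = w − c = 40.8. δu = √(δw² + δc²) = √(15.2 + 0.562) = 3.97, so δu/u = 0.0972.
Q is then a monomial in u, q, z:
δQ/Q = √((δu/u)² + (-2·δq/q)² + (2·δz/z)²) = √(0.00946 + 0.0229 + 0.00136) = 0.184
Q = 0.00257, so δQ = 0.184 × 0.00257 = 0.000472.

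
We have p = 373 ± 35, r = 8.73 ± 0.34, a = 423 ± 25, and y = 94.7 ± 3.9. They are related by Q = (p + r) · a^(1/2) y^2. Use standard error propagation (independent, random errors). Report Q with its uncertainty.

Let u = p + r = 382. δu = √(δp² + δr²) = √(1220 + 0.116) = 35.0, so δu/u = 0.0917.
Q is then a monomial in u, a, y:
δQ/Q = √((δu/u)² + (½·δa/a)² + (2·δy/y)²) = √(0.00841 + 0.000873 + 0.00678) = 0.127
Q = 7.04e+07, so δQ = 0.127 × 7.04e+07 = 8.92e+06.

(7.04 ± 0.892) × 10^7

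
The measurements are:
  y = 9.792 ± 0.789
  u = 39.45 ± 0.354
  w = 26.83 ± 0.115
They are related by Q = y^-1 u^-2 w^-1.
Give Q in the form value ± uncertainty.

Q is a product of powers, so relative uncertainties combine in quadrature:
  (-1·δy/y)² = (-1×0.0806)² = 0.00649;  (-2·δu/u)² = (-2×0.00897)² = 0.000322;  (-1·δw/w)² = (-1×0.00429)² = 1.84e-05
δQ/Q = √(0.00683) = 0.0827
Q = 2.446e-06, so δQ = 0.0827 × 2.446e-06 = 2.02e-07.

(2.446 ± 0.202) × 10^-6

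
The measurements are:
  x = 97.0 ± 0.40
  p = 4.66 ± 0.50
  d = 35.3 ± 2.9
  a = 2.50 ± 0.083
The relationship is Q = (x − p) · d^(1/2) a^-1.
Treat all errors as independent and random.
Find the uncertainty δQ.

Let u = x − p = 92.3. δu = √(δx² + δp²) = √(0.160 + 0.250) = 0.640, so δu/u = 0.00693.
Q is then a monomial in u, d, a:
δQ/Q = √((δu/u)² + (½·δd/d)² + (-1·δa/a)²) = √(4.81e-05 + 0.00169 + 0.00110) = 0.0533
Q = 219, so δQ = 0.0533 × 219 = 11.7.

11.7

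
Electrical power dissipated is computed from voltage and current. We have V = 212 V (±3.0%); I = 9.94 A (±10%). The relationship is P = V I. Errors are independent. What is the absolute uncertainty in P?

220 W

Each factor contributes (exponent × relative error)² to (δP/P)²:
  (1·δV/V)² = (1×0.0300)² = 0.000900;  (1·δI/I)² = (1×0.100)² = 0.0100
δP/P = √(0.0109) = 0.104
P = 2110 W, so δP = 0.104 × 2110 = 220 W.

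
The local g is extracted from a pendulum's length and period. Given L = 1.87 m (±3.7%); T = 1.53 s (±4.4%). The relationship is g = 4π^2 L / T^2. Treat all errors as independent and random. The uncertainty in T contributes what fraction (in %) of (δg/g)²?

85.0%

(δg/g)² = (1·δL/L)² + (-2·δT/T)²
  L term: (1×0.0370)² = 0.00137
  T term: (-2×0.0440)² = 0.00774
Total = 0.00911. Share from T = 0.00774/0.00911 = 0.850.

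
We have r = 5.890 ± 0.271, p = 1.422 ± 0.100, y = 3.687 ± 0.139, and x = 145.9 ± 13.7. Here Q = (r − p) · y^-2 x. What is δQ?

6.55

Let u = r − p = 4.468. δu = √(δr² + δp²) = √(0.0734 + 0.0100) = 0.289, so δu/u = 0.0647.
Q is then a monomial in u, y, x:
δQ/Q = √((δu/u)² + (-2·δy/y)² + (1·δx/x)²) = √(0.00418 + 0.00569 + 0.00882) = 0.137
Q = 47.95, so δQ = 0.137 × 47.95 = 6.55.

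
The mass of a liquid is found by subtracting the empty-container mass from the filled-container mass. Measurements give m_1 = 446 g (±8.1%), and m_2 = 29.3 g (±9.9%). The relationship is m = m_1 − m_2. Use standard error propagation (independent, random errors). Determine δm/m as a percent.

Each term contributes (cᵢ δxᵢ)² to (δm)²:
  (δm_1)² = 1310;  (δm_2)² = 8.41
δm = √(1310) = 36.2 g
m = 417 g, so δm/m = 36.2/417 = 0.0870.

8.70%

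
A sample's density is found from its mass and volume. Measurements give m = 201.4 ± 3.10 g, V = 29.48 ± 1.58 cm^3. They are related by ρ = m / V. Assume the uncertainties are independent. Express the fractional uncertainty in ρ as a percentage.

Products/powers → add relative errors in quadrature, weighted by exponent:
  (1·δm/m)² = (1×0.0154)² = 0.000237;  (-1·δV/V)² = (-1×0.0536)² = 0.00287
δρ/ρ = √(0.00311) = 0.0558

5.58%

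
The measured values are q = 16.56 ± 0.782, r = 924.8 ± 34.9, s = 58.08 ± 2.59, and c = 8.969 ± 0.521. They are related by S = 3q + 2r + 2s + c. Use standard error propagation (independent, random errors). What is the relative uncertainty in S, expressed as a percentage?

Each term contributes (cᵢ δxᵢ)² to (δS)²:
  (3·δq)² = 5.50;  (2·δr)² = 4870;  (2·δs)² = 26.8;  (δc)² = 0.271
δS = √(4900) = 70.0
S = 2024, so δS/S = 70.0/2024 = 0.0346.

3.46%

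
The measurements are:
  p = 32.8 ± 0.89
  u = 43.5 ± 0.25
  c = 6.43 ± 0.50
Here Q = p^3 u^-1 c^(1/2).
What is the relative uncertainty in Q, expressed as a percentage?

9.04%

For a monomial Q ∝ p^3, u^-1, c^(1/2), fractional errors add in quadrature:
  (3·δp/p)² = (3×0.0271)² = 0.00663;  (-1·δu/u)² = (-1×0.00575)² = 3.3e-05;  (½·δc/c)² = (0.5×0.0778)² = 0.00151
δQ/Q = √(0.00817) = 0.0904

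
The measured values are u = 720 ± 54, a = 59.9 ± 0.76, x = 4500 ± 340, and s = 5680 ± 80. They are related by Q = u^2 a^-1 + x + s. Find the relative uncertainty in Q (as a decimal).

Let p = u^2·a^-1 = 8650. δp/p = √((2·δu/u)² + (-1·δa/a)²) = √(0.0225 + 0.000161) = 0.151, so δp = 1300.
Q = p + x + s: δQ = √(δp² + δx² + δs²) = √(1.7e+06 + 1.16e+05 + 6400) = 1350
Q = 18800, so δQ/Q = 1350/18800 = 0.0716.

0.0716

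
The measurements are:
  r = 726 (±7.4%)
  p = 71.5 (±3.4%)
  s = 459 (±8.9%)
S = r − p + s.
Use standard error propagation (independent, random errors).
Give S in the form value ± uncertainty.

Each term contributes (cᵢ δxᵢ)² to (δS)²:
  (δr)² = 2890;  (δp)² = 5.91;  (δs)² = 1670
δS = √(4560) = 67.5
S = 1110.

1110 ± 67.5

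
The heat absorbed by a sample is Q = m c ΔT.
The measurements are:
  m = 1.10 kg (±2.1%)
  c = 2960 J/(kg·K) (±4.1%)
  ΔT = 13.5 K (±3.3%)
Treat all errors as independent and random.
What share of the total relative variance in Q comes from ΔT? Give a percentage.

33.9%

(δQ/Q)² = (1·δm/m)² + (1·δc/c)² + (1·δΔT/ΔT)²
  m term: (1×0.0210)² = 0.000441
  c term: (1×0.0410)² = 0.00168
  ΔT term: (1×0.0330)² = 0.00109
Total = 0.00321. Share from ΔT = 0.00109/0.00321 = 0.339.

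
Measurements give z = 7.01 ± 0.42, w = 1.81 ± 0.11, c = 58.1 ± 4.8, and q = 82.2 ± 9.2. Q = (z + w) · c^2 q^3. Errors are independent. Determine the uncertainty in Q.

Let u = z + w = 8.82. δu = √(δz² + δw²) = √(0.176 + 0.0121) = 0.434, so δu/u = 0.0492.
Q is then a monomial in u, c, q:
δQ/Q = √((δu/u)² + (2·δc/c)² + (3·δq/q)²) = √(0.00242 + 0.0273 + 0.113) = 0.377
Q = 1.65e+10, so δQ = 0.377 × 1.65e+10 = 6.24e+09.

6.24e+09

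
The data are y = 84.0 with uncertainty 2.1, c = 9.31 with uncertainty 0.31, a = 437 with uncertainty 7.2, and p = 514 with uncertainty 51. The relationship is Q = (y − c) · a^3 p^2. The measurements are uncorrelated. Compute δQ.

3.4e+14

Let u = y − c = 74.7. δu = √(δy² + δc²) = √(4.41 + 0.0961) = 2.12, so δu/u = 0.0284.
Q is then a monomial in u, a, p:
δQ/Q = √((δu/u)² + (3·δa/a)² + (2·δp/p)²) = √(0.000808 + 0.00244 + 0.0394) = 0.206
Q = 1.65e+15, so δQ = 0.206 × 1.65e+15 = 3.4e+14.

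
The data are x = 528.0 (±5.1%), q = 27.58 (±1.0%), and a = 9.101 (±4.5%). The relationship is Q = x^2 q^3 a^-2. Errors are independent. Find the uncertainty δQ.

Relative error in a monomial: (δQ/Q)² = Σ (nᵢ · δxᵢ/xᵢ)².
  (2·δx/x)² = (2×0.0510)² = 0.0104;  (3·δq/q)² = (3×0.0100)² = 0.000900;  (-2·δa/a)² = (-2×0.0450)² = 0.00810
δQ/Q = √(0.0194) = 0.139
Q = 7.061e+07, so δQ = 0.139 × 7.061e+07 = 9.84e+06.

9.84e+06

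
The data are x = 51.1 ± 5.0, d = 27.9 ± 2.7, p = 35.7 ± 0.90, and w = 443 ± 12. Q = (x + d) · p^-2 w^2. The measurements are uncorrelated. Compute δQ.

Let u = x + d = 79.0. δu = √(δx² + δd²) = √(25.0 + 7.29) = 5.68, so δu/u = 0.0719.
Q is then a monomial in u, p, w:
δQ/Q = √((δu/u)² + (-2·δp/p)² + (2·δw/w)²) = √(0.00517 + 0.00254 + 0.00294) = 0.103
Q = 12200, so δQ = 0.103 × 12200 = 1260.

1260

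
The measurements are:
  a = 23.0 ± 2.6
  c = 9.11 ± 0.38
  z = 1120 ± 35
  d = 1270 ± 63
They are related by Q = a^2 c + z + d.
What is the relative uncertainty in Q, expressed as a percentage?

15.4%

Let p = a^2·c = 4820. δp/p = √((2·δa/a)² + (1·δc/c)²) = √(0.0511 + 0.00174) = 0.230, so δp = 1110.
Q = p + z + d: δQ = √(δp² + δz² + δd²) = √(1.23e+06 + 1220 + 3970) = 1110
Q = 7210, so δQ/Q = 1110/7210 = 0.154.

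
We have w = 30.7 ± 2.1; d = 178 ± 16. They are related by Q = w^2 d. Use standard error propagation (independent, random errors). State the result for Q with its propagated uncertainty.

Products/powers → add relative errors in quadrature, weighted by exponent:
  (2·δw/w)² = (2×0.0684)² = 0.0187;  (1·δd/d)² = (1×0.0899)² = 0.00808
δQ/Q = √(0.0268) = 0.164
Q = 1.68e+05, so δQ = 0.164 × 1.68e+05 = 27500.

(1.68 ± 0.275) × 10^5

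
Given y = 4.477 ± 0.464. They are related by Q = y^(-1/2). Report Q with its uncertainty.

Products/powers → add relative errors in quadrature, weighted by exponent:
  (−½·δy/y)² = (-0.5×0.104)² = 0.00269
δQ/Q = √(0.00269) = 0.0518
Q = 0.4726, so δQ = 0.0518 × 0.4726 = 0.0245.

0.4726 ± 0.0245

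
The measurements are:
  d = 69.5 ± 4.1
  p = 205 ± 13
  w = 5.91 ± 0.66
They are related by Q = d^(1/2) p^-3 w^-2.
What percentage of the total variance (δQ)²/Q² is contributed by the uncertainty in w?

(δQ/Q)² = (½·δd/d)² + (-3·δp/p)² + (-2·δw/w)²
  d term: (0.5×0.0590)² = 0.000870
  p term: (-3×0.0634)² = 0.0362
  w term: (-2×0.112)² = 0.0499
Total = 0.0869. Share from w = 0.0499/0.0869 = 0.574.

57.4%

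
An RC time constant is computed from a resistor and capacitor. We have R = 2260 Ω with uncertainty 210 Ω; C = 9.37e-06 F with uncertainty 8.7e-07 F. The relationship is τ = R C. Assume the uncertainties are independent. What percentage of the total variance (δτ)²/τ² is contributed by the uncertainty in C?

(δτ/τ)² = (1·δR/R)² + (1·δC/C)²
  R term: (1×0.0929)² = 0.00863
  C term: (1×0.0928)² = 0.00862
Total = 0.0173. Share from C = 0.00862/0.0173 = 0.500.

50.0%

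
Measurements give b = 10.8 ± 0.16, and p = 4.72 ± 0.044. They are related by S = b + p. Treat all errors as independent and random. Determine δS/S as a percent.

Absolute uncertainties add in quadrature for a linear combination:
  (δb)² = 0.0256;  (δp)² = 0.00194
δS = √(0.0275) = 0.166
S = 15.5, so δS/S = 0.166/15.5 = 0.0107.

1.07%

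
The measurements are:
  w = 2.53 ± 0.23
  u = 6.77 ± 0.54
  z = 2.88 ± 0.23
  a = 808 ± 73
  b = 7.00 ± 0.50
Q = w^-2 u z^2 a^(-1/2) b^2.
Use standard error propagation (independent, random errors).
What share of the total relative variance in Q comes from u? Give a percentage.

7.28%

(δQ/Q)² = (-2·δw/w)² + (1·δu/u)² + (2·δz/z)² + (−½·δa/a)² + (2·δb/b)²
  w term: (-2×0.0909)² = 0.0331
  u term: (1×0.0798)² = 0.00636
  z term: (2×0.0799)² = 0.0255
  a term: (-0.5×0.0903)² = 0.00204
  b term: (2×0.0714)² = 0.0204
Total = 0.0874. Share from u = 0.00636/0.0874 = 0.0728.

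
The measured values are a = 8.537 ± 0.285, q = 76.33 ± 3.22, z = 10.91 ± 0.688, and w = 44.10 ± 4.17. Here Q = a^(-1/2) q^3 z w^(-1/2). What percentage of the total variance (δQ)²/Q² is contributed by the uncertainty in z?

(δQ/Q)² = (−½·δa/a)² + (3·δq/q)² + (1·δz/z)² + (−½·δw/w)²
  a term: (-0.5×0.0334)² = 0.000279
  q term: (3×0.0422)² = 0.0160
  z term: (1×0.0631)² = 0.00398
  w term: (-0.5×0.0946)² = 0.00224
Total = 0.0225. Share from z = 0.00398/0.0225 = 0.177.

17.7%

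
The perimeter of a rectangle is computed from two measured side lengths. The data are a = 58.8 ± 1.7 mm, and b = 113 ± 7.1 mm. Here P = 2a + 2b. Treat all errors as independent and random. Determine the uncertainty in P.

Each term contributes (cᵢ δxᵢ)² to (δP)²:
  (2·δa)² = 11.6;  (2·δb)² = 202
δP = √(213) = 14.6 mm

14.6 mm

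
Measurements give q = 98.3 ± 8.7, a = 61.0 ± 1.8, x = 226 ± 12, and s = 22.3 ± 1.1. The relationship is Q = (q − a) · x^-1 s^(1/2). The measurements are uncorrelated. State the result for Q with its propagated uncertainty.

Let u = q − a = 37.3. δu = √(δq² + δa²) = √(75.7 + 3.24) = 8.88, so δu/u = 0.238.
Q is then a monomial in u, x, s:
δQ/Q = √((δu/u)² + (-1·δx/x)² + (½·δs/s)²) = √(0.0567 + 0.00282 + 0.000608) = 0.245
Q = 0.779, so δQ = 0.245 × 0.779 = 0.191.

0.779 ± 0.191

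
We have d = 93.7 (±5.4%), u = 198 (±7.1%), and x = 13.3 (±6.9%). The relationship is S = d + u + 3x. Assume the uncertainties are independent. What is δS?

S is a linear combination, so absolute uncertainties add in quadrature:
  (δd)² = 25.6;  (δu)² = 198;  (3·δx)² = 7.58
δS = √(231) = 15.2

15.2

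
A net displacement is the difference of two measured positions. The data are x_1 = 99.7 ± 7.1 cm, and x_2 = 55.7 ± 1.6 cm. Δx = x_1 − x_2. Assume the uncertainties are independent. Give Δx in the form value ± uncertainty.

Δx is a linear combination, so absolute uncertainties add in quadrature:
  (δx_1)² = 50.4;  (δx_2)² = 2.56
δΔx = √(53.0) = 7.28 cm
Δx = 44.0 cm.

44.0 ± 7.28 cm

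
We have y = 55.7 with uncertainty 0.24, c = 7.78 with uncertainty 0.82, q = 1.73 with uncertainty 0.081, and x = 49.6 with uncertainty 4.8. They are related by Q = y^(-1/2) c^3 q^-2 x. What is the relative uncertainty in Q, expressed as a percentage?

Each factor contributes (exponent × relative error)² to (δQ/Q)²:
  (−½·δy/y)² = (-0.5×0.00431)² = 4.64e-06;  (3·δc/c)² = (3×0.105)² = 0.1000;  (-2·δq/q)² = (-2×0.0468)² = 0.00877;  (1·δx/x)² = (1×0.0968)² = 0.00937
δQ/Q = √(0.118) = 0.344

34.4%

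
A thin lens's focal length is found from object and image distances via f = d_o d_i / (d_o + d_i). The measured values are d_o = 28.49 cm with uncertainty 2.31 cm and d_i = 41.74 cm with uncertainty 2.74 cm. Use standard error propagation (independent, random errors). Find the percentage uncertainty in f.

5.51%

∂f/∂d_o = (d_i/(d_o+d_i))² = 0.353;  ∂f/∂d_i = (d_o/(d_o+d_i))² = 0.165
δf = √((∂f/∂d_o · δd_o)² + (∂f/∂d_i · δd_i)²) = √(0.666 + 0.203) = 0.932 cm
f = 16.93 cm, so δf/f = 0.932/16.93 = 0.0551.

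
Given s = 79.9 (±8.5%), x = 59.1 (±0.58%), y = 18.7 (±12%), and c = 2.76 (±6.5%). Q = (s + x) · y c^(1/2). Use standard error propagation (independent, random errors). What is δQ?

577

Let u = s + x = 139. δu = √(δs² + δx²) = √(46.1 + 0.117) = 6.80, so δu/u = 0.0489.
Q is then a monomial in u, y, c:
δQ/Q = √((δu/u)² + (1·δy/y)² + (½·δc/c)²) = √(0.00239 + 0.0144 + 0.00106) = 0.134
Q = 4320, so δQ = 0.134 × 4320 = 577.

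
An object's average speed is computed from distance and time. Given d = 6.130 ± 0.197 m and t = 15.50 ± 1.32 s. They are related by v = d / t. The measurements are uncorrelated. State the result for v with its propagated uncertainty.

v is a product of powers, so relative uncertainties combine in quadrature:
  (1·δd/d)² = (1×0.0321)² = 0.00103;  (-1·δt/t)² = (-1×0.0852)² = 0.00725
δv/v = √(0.00829) = 0.0910
v = 0.3955 m/s, so δv = 0.0910 × 0.3955 = 0.0360 m/s.

0.3955 ± 0.0360 m/s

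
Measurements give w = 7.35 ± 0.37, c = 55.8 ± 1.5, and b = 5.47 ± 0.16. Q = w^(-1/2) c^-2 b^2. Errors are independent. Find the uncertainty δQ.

0.000295

For a monomial Q ∝ w^(-1/2), c^-2, b^2, fractional errors add in quadrature:
  (−½·δw/w)² = (-0.5×0.0503)² = 0.000634;  (-2·δc/c)² = (-2×0.0269)² = 0.00289;  (2·δb/b)² = (2×0.0293)² = 0.00342
δQ/Q = √(0.00695) = 0.0833
Q = 0.00354, so δQ = 0.0833 × 0.00354 = 0.000295.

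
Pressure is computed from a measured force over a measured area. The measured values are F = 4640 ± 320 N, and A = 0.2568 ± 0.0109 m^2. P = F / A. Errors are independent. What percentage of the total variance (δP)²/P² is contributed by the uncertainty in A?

(δP/P)² = (1·δF/F)² + (-1·δA/A)²
  F term: (1×0.0690)² = 0.00476
  A term: (-1×0.0424)² = 0.00180
Total = 0.00656. Share from A = 0.00180/0.00656 = 0.275.

27.5%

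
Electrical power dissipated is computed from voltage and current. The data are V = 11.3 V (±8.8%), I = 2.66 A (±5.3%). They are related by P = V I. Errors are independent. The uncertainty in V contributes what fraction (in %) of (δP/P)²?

73.4%

(δP/P)² = (1·δV/V)² + (1·δI/I)²
  V term: (1×0.0880)² = 0.00774
  I term: (1×0.0530)² = 0.00281
Total = 0.0106. Share from V = 0.00774/0.0106 = 0.734.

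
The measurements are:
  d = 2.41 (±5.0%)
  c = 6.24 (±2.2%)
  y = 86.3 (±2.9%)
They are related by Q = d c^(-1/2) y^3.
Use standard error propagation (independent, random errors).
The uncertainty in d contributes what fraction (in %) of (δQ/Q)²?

24.5%

(δQ/Q)² = (1·δd/d)² + (−½·δc/c)² + (3·δy/y)²
  d term: (1×0.0500)² = 0.00250
  c term: (-0.5×0.0220)² = 0.000121
  y term: (3×0.0290)² = 0.00757
Total = 0.0102. Share from d = 0.00250/0.0102 = 0.245.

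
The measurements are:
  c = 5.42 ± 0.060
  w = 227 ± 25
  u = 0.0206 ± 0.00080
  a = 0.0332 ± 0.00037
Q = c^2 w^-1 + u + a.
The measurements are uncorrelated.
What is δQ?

0.0146

Let p = c^2·w^-1 = 0.129. δp/p = √((2·δc/c)² + (-1·δw/w)²) = √(0.000490 + 0.0121) = 0.112, so δp = 0.0145.
Q = p + u + a: δQ = √(δp² + δu² + δa²) = √(0.000211 + 6.4e-07 + 1.37e-07) = 0.0146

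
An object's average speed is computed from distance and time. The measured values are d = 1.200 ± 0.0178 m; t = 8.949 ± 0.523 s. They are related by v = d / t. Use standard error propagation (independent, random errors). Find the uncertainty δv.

Each factor contributes (exponent × relative error)² to (δv/v)²:
  (1·δd/d)² = (1×0.0148)² = 0.000220;  (-1·δt/t)² = (-1×0.0584)² = 0.00342
δv/v = √(0.00364) = 0.0603
v = 0.1341 m/s, so δv = 0.0603 × 0.1341 = 0.00809 m/s.

0.00809 m/s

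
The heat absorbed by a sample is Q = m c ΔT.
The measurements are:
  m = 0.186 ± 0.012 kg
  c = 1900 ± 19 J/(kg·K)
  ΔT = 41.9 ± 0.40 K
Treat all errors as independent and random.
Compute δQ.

977 J

Q is a product of powers, so relative uncertainties combine in quadrature:
  (1·δm/m)² = (1×0.0645)² = 0.00416;  (1·δc/c)² = (1×0.0100)² = 0.000100;  (1·δΔT/ΔT)² = (1×0.00955)² = 9.11e-05
δQ/Q = √(0.00435) = 0.0660
Q = 14800 J, so δQ = 0.0660 × 14800 = 977 J.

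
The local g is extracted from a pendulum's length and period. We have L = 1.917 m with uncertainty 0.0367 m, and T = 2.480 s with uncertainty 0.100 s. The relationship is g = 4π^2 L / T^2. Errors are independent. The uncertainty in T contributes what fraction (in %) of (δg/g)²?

94.7%

(δg/g)² = (1·δL/L)² + (-2·δT/T)²
  L term: (1×0.0191)² = 0.000367
  T term: (-2×0.0403)² = 0.00650
Total = 0.00687. Share from T = 0.00650/0.00687 = 0.947.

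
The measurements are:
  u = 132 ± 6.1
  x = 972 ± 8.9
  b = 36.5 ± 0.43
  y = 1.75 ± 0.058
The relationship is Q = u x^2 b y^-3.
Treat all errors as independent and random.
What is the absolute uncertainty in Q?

Products/powers → add relative errors in quadrature, weighted by exponent:
  (1·δu/u)² = (1×0.0462)² = 0.00214;  (2·δx/x)² = (2×0.00916)² = 0.000335;  (1·δb/b)² = (1×0.0118)² = 0.000139;  (-3·δy/y)² = (-3×0.0331)² = 0.00989
δQ/Q = √(0.0125) = 0.112
Q = 8.49e+08, so δQ = 0.112 × 8.49e+08 = 9.49e+07.

9.49e+07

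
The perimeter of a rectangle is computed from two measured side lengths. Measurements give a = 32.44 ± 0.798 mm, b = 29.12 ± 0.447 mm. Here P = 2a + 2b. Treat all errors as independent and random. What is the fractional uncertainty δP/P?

For a sum/difference, combine absolute errors in quadrature:
  (2·δa)² = 2.55;  (2·δb)² = 0.799
δP = √(3.35) = 1.83 mm
P = 123.1 mm, so δP/P = 1.83/123.1 = 0.0149.

0.0149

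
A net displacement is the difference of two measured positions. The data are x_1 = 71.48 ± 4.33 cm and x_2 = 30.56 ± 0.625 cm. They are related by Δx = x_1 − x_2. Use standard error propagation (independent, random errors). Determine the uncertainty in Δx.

4.37 cm

Each term contributes (cᵢ δxᵢ)² to (δΔx)²:
  (δx_1)² = 18.7;  (δx_2)² = 0.391
δΔx = √(19.1) = 4.37 cm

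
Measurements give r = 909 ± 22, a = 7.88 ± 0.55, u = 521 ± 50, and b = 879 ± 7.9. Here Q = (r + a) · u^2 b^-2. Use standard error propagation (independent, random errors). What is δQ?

Let w = r + a = 917. δw = √(δr² + δa²) = √(484 + 0.303) = 22.0, so δw/w = 0.0240.
Q is then a monomial in w, u, b:
δQ/Q = √((δw/w)² + (2·δu/u)² + (-2·δb/b)²) = √(0.000576 + 0.0368 + 0.000323) = 0.194
Q = 322, so δQ = 0.194 × 322 = 62.6.

62.6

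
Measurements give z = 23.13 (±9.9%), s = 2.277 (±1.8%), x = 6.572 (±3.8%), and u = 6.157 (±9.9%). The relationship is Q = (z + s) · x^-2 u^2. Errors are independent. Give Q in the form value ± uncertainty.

Let w = z + s = 25.41. δw = √(δz² + δs²) = √(5.24 + 0.00168) = 2.29, so δw/w = 0.0901.
Q is then a monomial in w, x, u:
δQ/Q = √((δw/w)² + (-2·δx/x)² + (2·δu/u)²) = √(0.00813 + 0.00578 + 0.0392) = 0.230
Q = 22.30, so δQ = 0.230 × 22.30 = 5.14.

22.30 ± 5.14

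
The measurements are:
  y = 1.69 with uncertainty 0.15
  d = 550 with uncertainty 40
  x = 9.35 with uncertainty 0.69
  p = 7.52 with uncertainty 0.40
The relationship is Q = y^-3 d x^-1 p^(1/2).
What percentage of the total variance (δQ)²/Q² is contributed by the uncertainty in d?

(δQ/Q)² = (-3·δy/y)² + (1·δd/d)² + (-1·δx/x)² + (½·δp/p)²
  y term: (-3×0.0888)² = 0.0709
  d term: (1×0.0727)² = 0.00529
  x term: (-1×0.0738)² = 0.00545
  p term: (0.5×0.0532)² = 0.000707
Total = 0.0823. Share from d = 0.00529/0.0823 = 0.0642.

6.42%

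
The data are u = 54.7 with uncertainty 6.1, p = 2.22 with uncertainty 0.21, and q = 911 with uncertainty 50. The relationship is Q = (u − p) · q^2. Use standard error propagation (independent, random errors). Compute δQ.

6.97e+06

Let w = u − p = 52.5. δw = √(δu² + δp²) = √(37.2 + 0.0441) = 6.10, so δw/w = 0.116.
Q is then a monomial in w, q:
δQ/Q = √((δw/w)² + (2·δq/q)²) = √(0.0135 + 0.0120) = 0.160
Q = 4.36e+07, so δQ = 0.160 × 4.36e+07 = 6.97e+06.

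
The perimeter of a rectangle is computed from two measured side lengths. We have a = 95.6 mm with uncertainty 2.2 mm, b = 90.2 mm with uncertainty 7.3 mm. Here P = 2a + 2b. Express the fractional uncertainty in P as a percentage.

4.10%

Sums and differences: (δP)² = Σ (cᵢ δxᵢ)².
  (2·δa)² = 19.4;  (2·δb)² = 213
δP = √(233) = 15.2 mm
P = 372 mm, so δP/P = 15.2/372 = 0.0410.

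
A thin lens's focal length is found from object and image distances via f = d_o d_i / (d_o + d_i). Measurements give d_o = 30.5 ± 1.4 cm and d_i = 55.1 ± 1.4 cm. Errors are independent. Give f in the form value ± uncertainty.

∂f/∂d_o = (d_i/(d_o+d_i))² = 0.414;  ∂f/∂d_i = (d_o/(d_o+d_i))² = 0.127
δf = √((∂f/∂d_o · δd_o)² + (∂f/∂d_i · δd_i)²) = √(0.336 + 0.0316) = 0.607 cm
f = 19.6 cm.

19.6 ± 0.607 cm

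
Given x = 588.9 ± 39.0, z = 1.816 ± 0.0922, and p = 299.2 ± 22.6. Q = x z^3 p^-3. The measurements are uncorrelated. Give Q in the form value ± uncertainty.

Q is a product of powers, so relative uncertainties combine in quadrature:
  (1·δx/x)² = (1×0.0662)² = 0.00439;  (3·δz/z)² = (3×0.0508)² = 0.0232;  (-3·δp/p)² = (-3×0.0755)² = 0.0513
δQ/Q = √(0.0789) = 0.281
Q = 0.0001317, so δQ = 0.281 × 0.0001317 = 3.7e-05.

(1.317 ± 0.370) × 10^-4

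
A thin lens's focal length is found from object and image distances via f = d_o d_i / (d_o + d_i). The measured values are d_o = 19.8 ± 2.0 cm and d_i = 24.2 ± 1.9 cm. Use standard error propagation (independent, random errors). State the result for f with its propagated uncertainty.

∂f/∂d_o = (d_i/(d_o+d_i))² = 0.302;  ∂f/∂d_i = (d_o/(d_o+d_i))² = 0.203
δf = √((∂f/∂d_o · δd_o)² + (∂f/∂d_i · δd_i)²) = √(0.366 + 0.148) = 0.717 cm
f = 10.9 cm.

10.9 ± 0.717 cm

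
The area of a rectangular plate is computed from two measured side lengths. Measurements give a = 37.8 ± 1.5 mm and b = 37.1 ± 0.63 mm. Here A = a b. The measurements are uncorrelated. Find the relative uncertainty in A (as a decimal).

A is a product of powers, so relative uncertainties combine in quadrature:
  (1·δa/a)² = (1×0.0397)² = 0.00157;  (1·δb/b)² = (1×0.0170)² = 0.000288
δA/A = √(0.00186) = 0.0432

0.0432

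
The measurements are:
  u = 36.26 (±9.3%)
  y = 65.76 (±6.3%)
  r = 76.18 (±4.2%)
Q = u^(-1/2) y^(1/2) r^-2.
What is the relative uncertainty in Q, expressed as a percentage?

Relative error in a monomial: (δQ/Q)² = Σ (nᵢ · δxᵢ/xᵢ)².
  (−½·δu/u)² = (-0.5×0.0930)² = 0.00216;  (½·δy/y)² = (0.5×0.0630)² = 0.000992;  (-2·δr/r)² = (-2×0.0420)² = 0.00706
δQ/Q = √(0.0102) = 0.101

10.1%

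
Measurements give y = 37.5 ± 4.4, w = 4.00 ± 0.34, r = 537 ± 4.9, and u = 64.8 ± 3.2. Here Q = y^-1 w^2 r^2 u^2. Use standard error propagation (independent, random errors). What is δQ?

1.19e+08

Products/powers → add relative errors in quadrature, weighted by exponent:
  (-1·δy/y)² = (-1×0.117)² = 0.0138;  (2·δw/w)² = (2×0.0850)² = 0.0289;  (2·δr/r)² = (2×0.00912)² = 0.000333;  (2·δu/u)² = (2×0.0494)² = 0.00975
δQ/Q = √(0.0528) = 0.230
Q = 5.17e+08, so δQ = 0.230 × 5.17e+08 = 1.19e+08.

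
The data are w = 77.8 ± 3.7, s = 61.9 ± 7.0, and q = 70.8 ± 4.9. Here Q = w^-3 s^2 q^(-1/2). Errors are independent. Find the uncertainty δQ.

0.000261

Since Q is a product/quotient, work with relative uncertainties:
  (-3·δw/w)² = (-3×0.0476)² = 0.0204;  (2·δs/s)² = (2×0.113)² = 0.0512;  (−½·δq/q)² = (-0.5×0.0692)² = 0.00120
δQ/Q = √(0.0727) = 0.270
Q = 0.000967, so δQ = 0.270 × 0.000967 = 0.000261.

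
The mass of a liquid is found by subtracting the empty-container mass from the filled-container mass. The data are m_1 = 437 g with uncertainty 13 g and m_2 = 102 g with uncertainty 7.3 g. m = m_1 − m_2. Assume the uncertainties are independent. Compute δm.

14.9 g

For a sum/difference, combine absolute errors in quadrature:
  (δm_1)² = 169;  (δm_2)² = 53.3
δm = √(222) = 14.9 g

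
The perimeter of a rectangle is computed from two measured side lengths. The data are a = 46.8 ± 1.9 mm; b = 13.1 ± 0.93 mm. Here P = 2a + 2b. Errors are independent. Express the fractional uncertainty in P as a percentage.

Each term contributes (cᵢ δxᵢ)² to (δP)²:
  (2·δa)² = 14.4;  (2·δb)² = 3.46
δP = √(17.9) = 4.23 mm
P = 120 mm, so δP/P = 4.23/120 = 0.0353.

3.53%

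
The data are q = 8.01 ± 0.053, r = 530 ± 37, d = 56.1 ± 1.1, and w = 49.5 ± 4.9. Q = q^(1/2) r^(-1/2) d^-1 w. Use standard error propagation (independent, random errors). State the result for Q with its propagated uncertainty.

For a monomial Q ∝ q^(1/2), r^(-1/2), d^-1, w, fractional errors add in quadrature:
  (½·δq/q)² = (0.5×0.00662)² = 1.09e-05;  (−½·δr/r)² = (-0.5×0.0698)² = 0.00122;  (-1·δd/d)² = (-1×0.0196)² = 0.000384;  (1·δw/w)² = (1×0.0990)² = 0.00980
δQ/Q = √(0.0114) = 0.107
Q = 0.108, so δQ = 0.107 × 0.108 = 0.0116.

0.108 ± 0.0116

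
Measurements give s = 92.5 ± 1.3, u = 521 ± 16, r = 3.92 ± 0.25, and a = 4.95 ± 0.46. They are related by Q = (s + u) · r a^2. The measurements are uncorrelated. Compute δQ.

Let w = s + u = 614. δw = √(δs² + δu²) = √(1.69 + 256) = 16.1, so δw/w = 0.0262.
Q is then a monomial in w, r, a:
δQ/Q = √((δw/w)² + (1·δr/r)² + (2·δa/a)²) = √(0.000685 + 0.00407 + 0.0345) = 0.198
Q = 58900, so δQ = 0.198 × 58900 = 11700.

11700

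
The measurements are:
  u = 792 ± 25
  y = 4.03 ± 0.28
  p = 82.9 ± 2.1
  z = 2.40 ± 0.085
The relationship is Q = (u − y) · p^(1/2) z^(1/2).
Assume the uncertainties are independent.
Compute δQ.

428

Let w = u − y = 788. δw = √(δu² + δy²) = √(625 + 0.0784) = 25.0, so δw/w = 0.0317.
Q is then a monomial in w, p, z:
δQ/Q = √((δw/w)² + (½·δp/p)² + (½·δz/z)²) = √(0.00101 + 0.000160 + 0.000314) = 0.0385
Q = 11100, so δQ = 0.0385 × 11100 = 428.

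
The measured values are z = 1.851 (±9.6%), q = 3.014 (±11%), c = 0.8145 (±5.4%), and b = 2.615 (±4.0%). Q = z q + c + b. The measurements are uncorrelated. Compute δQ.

0.822

Let p = z·q = 5.579. δp/p = √((1·δz/z)² + (1·δq/q)²) = √(0.00922 + 0.0121) = 0.146, so δp = 0.815.
Q = p + c + b: δQ = √(δp² + δc² + δb²) = √(0.663 + 0.00193 + 0.0109) = 0.822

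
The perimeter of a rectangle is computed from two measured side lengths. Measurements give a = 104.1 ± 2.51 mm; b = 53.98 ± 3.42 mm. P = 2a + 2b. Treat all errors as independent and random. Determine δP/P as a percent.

Sums and differences: (δP)² = Σ (cᵢ δxᵢ)².
  (2·δa)² = 25.2;  (2·δb)² = 46.8
δP = √(72.0) = 8.48 mm
P = 316.2 mm, so δP/P = 8.48/316.2 = 0.0268.

2.68%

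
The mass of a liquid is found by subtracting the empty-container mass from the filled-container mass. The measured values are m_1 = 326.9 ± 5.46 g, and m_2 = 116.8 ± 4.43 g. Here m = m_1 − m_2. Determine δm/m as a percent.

3.35%

For a sum/difference, combine absolute errors in quadrature:
  (δm_1)² = 29.8;  (δm_2)² = 19.6
δm = √(49.4) = 7.03 g
m = 210.1 g, so δm/m = 7.03/210.1 = 0.0335.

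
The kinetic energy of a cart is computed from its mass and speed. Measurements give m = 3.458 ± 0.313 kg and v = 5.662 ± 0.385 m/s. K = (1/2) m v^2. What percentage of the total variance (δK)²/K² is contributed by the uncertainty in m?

(δK/K)² = (1·δm/m)² + (2·δv/v)²
  m term: (1×0.0905)² = 0.00819
  v term: (2×0.0680)² = 0.0185
Total = 0.0267. Share from m = 0.00819/0.0267 = 0.307.

30.7%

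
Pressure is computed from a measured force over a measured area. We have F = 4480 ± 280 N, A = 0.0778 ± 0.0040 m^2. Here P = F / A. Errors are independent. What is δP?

4660 Pa

P is a product of powers, so relative uncertainties combine in quadrature:
  (1·δF/F)² = (1×0.0625)² = 0.00391;  (-1·δA/A)² = (-1×0.0514)² = 0.00264
δP/P = √(0.00655) = 0.0809
P = 57600 Pa, so δP = 0.0809 × 57600 = 4660 Pa.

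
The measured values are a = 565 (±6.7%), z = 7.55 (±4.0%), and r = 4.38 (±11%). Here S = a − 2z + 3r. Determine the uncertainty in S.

37.9

Each term contributes (cᵢ δxᵢ)² to (δS)²:
  (δa)² = 1430;  (2·δz)² = 0.365;  (3·δr)² = 2.09
δS = √(1440) = 37.9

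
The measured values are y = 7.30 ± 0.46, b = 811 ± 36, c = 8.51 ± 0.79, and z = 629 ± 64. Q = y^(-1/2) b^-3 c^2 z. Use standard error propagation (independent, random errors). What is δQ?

7.97e-06

Q is a product of powers, so relative uncertainties combine in quadrature:
  (−½·δy/y)² = (-0.5×0.0630)² = 0.000993;  (-3·δb/b)² = (-3×0.0444)² = 0.0177;  (2·δc/c)² = (2×0.0928)² = 0.0345;  (1·δz/z)² = (1×0.102)² = 0.0104
δQ/Q = √(0.0636) = 0.252
Q = 3.16e-05, so δQ = 0.252 × 3.16e-05 = 7.97e-06.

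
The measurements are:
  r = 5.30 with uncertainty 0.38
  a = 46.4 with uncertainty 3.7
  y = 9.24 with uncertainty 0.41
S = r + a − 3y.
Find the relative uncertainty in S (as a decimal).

S is a linear combination, so absolute uncertainties add in quadrature:
  (δr)² = 0.144;  (δa)² = 13.7;  (3·δy)² = 1.51
δS = √(15.3) = 3.92
S = 24.0, so δS/S = 3.92/24.0 = 0.163.

0.163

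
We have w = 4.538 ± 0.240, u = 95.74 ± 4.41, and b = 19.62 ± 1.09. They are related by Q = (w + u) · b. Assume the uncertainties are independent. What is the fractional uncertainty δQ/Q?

0.0709

Let h = w + u = 100.3. δh = √(δw² + δu²) = √(0.0576 + 19.4) = 4.42, so δh/h = 0.0440.
Q is then a monomial in h, b:
δQ/Q = √((δh/h)² + (1·δb/b)²) = √(0.00194 + 0.00309) = 0.0709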